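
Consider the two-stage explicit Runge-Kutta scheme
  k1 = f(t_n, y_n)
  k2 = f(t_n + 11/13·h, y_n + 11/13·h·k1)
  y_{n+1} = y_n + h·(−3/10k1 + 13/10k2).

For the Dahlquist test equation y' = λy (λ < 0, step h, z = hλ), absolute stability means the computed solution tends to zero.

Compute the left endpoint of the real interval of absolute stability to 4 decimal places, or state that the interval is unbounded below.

left endpoint -0.9091.

Test eqn y'=λy, z=hλ:
  k1=λy_n ⇒ h·k1=z·y_n;  k2=λ(1+11/13z)y_n ⇒ h·k2=z(1+11/13z)y_n
  y_{n+1}/y_n = 1 − 3/10z + 13/10z(1+11/13z) = 1 + z + 11/10z²
  ⇒ R(z) = 1 + z + 11/10z².

Need |R(x)|<1, x<0.
x=-0.88: |R|=0.9718
R=1: x+11/10x²=0 ⇒ x=−10/11=-0.9091; min R=1−1/(4·11/10)=0.7727>−1
Confirm numerically:
  x=-0.867: |R|=0.95986 <1
  x=-0.798: |R|=0.90248 <1
  x=-0.639: |R|=0.81015 <1
  x=-0.527: |R|=0.77850 <1
  x=-1.351: |R|=1.65672 >1
  x=-1.097: |R|=1.22675 >1
  x=-1.089: |R|=1.21551 >1
Stable set (-0.9091, 0).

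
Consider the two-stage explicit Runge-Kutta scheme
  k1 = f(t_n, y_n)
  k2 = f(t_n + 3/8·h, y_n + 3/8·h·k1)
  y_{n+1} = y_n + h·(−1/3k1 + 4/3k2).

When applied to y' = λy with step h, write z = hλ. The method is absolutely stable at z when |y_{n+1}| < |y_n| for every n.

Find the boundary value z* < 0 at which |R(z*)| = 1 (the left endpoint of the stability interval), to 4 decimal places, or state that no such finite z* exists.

On y'=λy, z=hλ:
  k1=λy_n ⇒ h·k1=z·y_n;  k2=λ(1+3/8z)y_n ⇒ h·k2=z(1+3/8z)y_n
  y_{n+1}/y_n = 1 − 1/3z + 4/3z(1+3/8z) = 1 + z + 1/2z²
  so R(z) = 1 + z + 1/2z².

Need |R(x)|<1, x<0.
x=-1.63: |R|=0.6985
R=1: x+1/2x²=0 ⇒ x=−2=-2.0000; min R=1−1/(4·1/2)=0.5000>−1
Confirm numerically:
  x=-1.879: |R|=0.88632 <1
  x=-1.514: |R|=0.63210 <1
  x=-1.128: |R|=0.50819 <1
  x=-2.464: |R|=1.57165 >1
  x=-2.259: |R|=1.29254 >1
Interval (-2.0000, 0).

z* = -2.0000.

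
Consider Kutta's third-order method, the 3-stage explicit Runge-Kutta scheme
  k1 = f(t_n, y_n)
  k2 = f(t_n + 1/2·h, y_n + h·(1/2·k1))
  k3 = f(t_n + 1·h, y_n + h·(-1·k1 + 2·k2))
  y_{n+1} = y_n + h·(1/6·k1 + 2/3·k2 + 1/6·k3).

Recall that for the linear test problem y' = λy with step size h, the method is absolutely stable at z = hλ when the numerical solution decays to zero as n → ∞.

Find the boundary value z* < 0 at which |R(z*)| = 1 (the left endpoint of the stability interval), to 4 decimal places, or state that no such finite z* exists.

z* = -2.5127.

With y'=λy (z=hλ):
  order 3, 3-stage ⇒ R(z)=1+z+z^2/2+z^3/6
  (e.g. R(-1.33)=0.16234, |R|=0.16234)

Find x<0 with |R(x)|<1.
x=-1.33: |R|=0.1623
|R(-1.65)|=0.0374 |R(-0.98)|=0.3433 |R(-0.69)|=0.4933
Bisect:
  x_lo=-3.0540 |R|=2.1379  x_hi=-0.3615 |R|=0.6960
  mid=-1.70774 |R|=0.07962 →hi
  mid=-2.38085 |R|=0.79592 →hi
  mid=-2.71741 |R|=1.36962 →lo
  mid=-2.54913 |R|=1.06083 →lo
  mid=-2.46499 |R|=0.92319 →hi
  mid=-2.50706 |R|=0.99068 →hi
  mid=-2.52810 |R|=1.02542 →lo
  ...
  [-2.51281,-2.51265] ⇒ x*=-2.5127
Stable set (-2.5127, 0).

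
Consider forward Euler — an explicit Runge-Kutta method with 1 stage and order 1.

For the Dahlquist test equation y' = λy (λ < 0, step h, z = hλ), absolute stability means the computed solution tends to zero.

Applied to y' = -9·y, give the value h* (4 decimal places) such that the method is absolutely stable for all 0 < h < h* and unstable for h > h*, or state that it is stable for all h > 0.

(-2.0000,0); λ=-9 ⇒ h* = 0.2222.

Set f=λy, z=hλ:
  order 1, 1-stage ⇒ R(z)=1+z
  (e.g. R(-0.51)=0.49000, |R|=0.49000)

Boundary: |R(x)|=1, x<0.
x=-0.51: |R|=0.4900
|R(-1.22)|=0.2200 |R(-1.13)|=0.1300 |R(-0.87)|=0.1300
Bisect:
  x_lo=-2.5350 |R|=1.5350  x_hi=-0.0824 |R|=0.9176
  mid=-1.30874 |R|=0.30874 →hi
  mid=-1.92188 |R|=0.92188 →hi
  mid=-2.22846 |R|=1.22846 →lo
  mid=-2.07517 |R|=1.07517 →lo
  mid=-1.99853 |R|=0.99853 →hi
  mid=-2.03685 |R|=1.03685 →lo
  mid=-2.01769 |R|=1.01769 →lo
  mid=-2.00811 |R|=1.00811 →lo
  mid=-2.00332 |R|=1.00332 →lo
  ...
  [-2.00003,-1.99988] ⇒ x*=-2.0000
Interval (-2.0000, 0).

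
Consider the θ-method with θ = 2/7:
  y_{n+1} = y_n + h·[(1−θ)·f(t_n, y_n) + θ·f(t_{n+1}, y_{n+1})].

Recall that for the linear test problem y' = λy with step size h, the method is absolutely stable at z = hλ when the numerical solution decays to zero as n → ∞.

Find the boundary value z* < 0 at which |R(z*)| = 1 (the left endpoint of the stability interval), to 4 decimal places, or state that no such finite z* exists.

On y'=λy, z=hλ:
  y_{n+1} = y_n + z·[5/7·y_n + 2/7·y_{n+1}] ⇒ (1 − 2/7z)y_{n+1} = (1 + 5/7z)y_n
  Hence R(z) = (1 + 5/7z)/(1 − 2/7z).

Solve |R(x)|<1 on ℝ⁻.
x=-1.79: |R|=0.1843
R=−1: 1+5/7x = −1+2/7x ⇒ -3/7x=2 ⇒ x=2/(-3/7)=-4.6667
Confirm numerically:
  x=-4.581: |R|=0.98410 <1
  x=-4.200: |R|=0.90909 <1
  x=-3.734: |R|=0.80661 <1
  x=-2.161: |R|=0.33607 <1
  x=-4.813: |R|=1.02640 >1
  x=-4.763: |R|=1.01749 >1
  x=-4.731: |R|=1.01172 >1
So |R|<1 on (-4.6667, 0).

z* = -4.6667.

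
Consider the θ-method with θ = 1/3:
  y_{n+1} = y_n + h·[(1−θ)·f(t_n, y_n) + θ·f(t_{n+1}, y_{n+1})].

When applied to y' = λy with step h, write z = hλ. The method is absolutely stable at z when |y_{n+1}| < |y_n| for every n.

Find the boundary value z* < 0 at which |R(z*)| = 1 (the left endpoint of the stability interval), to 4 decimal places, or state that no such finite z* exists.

left endpoint -6.0000.

With y'=λy (z=hλ):
  y_{n+1} = y_n + z·[2/3·y_n + 1/3·y_{n+1}] ⇒ (1 − 1/3z)y_{n+1} = (1 + 2/3z)y_n
  R(z) = (1 + 2/3z)/(1 − 1/3z).

Need |R(x)|<1, x<0.
x=-0.36: |R|=0.6786
R=−1: 1+2/3x = −1+1/3x ⇒ -1/3x=2 ⇒ x=2/(-1/3)=-6.0000
Confirm numerically:
  x=-5.712: |R|=0.96694 <1
  x=-5.362: |R|=0.92370 <1
  x=-3.948: |R|=0.70466 <1
  x=-6.586: |R|=1.06113 >1
  x=-6.393: |R|=1.04184 >1
Interval (-6.0000, 0).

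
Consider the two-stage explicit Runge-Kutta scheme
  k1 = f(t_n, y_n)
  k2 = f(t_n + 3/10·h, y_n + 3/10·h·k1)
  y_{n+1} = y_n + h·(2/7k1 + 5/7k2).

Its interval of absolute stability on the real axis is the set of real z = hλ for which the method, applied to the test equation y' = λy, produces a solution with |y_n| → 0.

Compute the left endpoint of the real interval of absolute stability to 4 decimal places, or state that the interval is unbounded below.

left endpoint -4.6667.

Test eqn y'=λy, z=hλ:
  k1=λy_n ⇒ h·k1=z·y_n;  k2=λ(1+3/10z)y_n ⇒ h·k2=z(1+3/10z)y_n
  y_{n+1}/y_n = 1 + 2/7z + 5/7z(1+3/10z) = 1 + z + 3/14z²
  R(z) = 1 + z + 3/14z².

Boundary: |R(x)|=1, x<0.
x=-1.75: |R|=0.0938
R=1: x+3/14x²=0 ⇒ x=−14/3=-4.6667; min R=1−1/(4·3/14)=-0.1667>−1
Confirm numerically:
  x=-4.320: |R|=0.67909 <1
  x=-4.212: |R|=0.58963 <1
  x=-2.729: |R|=0.13312 <1
  x=-2.416: |R|=0.16520 <1
  x=-4.991: |R|=1.34687 >1
  x=-4.950: |R|=1.30054 >1
  x=-4.704: |R|=1.03763 >1
Stable set (-4.6667, 0).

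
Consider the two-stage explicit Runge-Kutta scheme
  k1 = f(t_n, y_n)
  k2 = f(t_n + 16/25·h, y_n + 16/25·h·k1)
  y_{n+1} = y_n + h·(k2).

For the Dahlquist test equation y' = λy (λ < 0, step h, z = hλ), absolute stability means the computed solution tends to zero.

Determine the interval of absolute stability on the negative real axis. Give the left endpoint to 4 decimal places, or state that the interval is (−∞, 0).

(-1.5625, 0).

Set f=λy, z=hλ:
  k1=λy_n ⇒ h·k1=z·y_n;  k2=λ(1+16/25z)y_n ⇒ h·k2=z(1+16/25z)y_n
  y_{n+1}/y_n = 1 + z(1+16/25z) = 1 + z + 16/25z²
  so R(z) = 1 + z + 16/25z².

Boundary: |R(x)|=1, x<0.
x=-0.85: |R|=0.6124
R=1: x+16/25x²=0 ⇒ x=−25/16=-1.5625; min R=1−1/(4·16/25)=0.6094>−1
Confirm numerically:
  x=-1.187: |R|=0.71474 <1
  x=-0.965: |R|=0.63098 <1
  x=-0.761: |R|=0.60964 <1
  x=-0.732: |R|=0.61093 <1
  x=-1.960: |R|=1.49862 >1
  x=-1.850: |R|=1.34040 >1
  x=-1.613: |R|=1.05213 >1
So |R|<1 on (-1.5625, 0).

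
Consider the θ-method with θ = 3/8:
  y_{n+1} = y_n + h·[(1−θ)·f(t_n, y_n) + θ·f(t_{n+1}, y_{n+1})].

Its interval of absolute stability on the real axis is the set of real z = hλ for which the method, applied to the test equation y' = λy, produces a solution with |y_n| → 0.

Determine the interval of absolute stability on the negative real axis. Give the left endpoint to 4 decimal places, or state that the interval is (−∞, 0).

On y'=λy, z=hλ:
  y_{n+1} = y_n + z·[5/8·y_n + 3/8·y_{n+1}] ⇒ (1 − 3/8z)y_{n+1} = (1 + 5/8z)y_n
  R(z) = (1 + 5/8z)/(1 − 3/8z).

Solve |R(x)|<1 on ℝ⁻.
x=-0.44: |R|=0.6223
R=−1: 1+5/8x = −1+3/8x ⇒ -1/4x=2 ⇒ x=2/(-1/4)=-8.0000
Confirm numerically:
  x=-7.544: |R|=0.97023 <1
  x=-6.428: |R|=0.88477 <1
  x=-5.423: |R|=0.78763 <1
  x=-8.447: |R|=1.02681 >1
  x=-8.054: |R|=1.00336 >1
Stable set (-8.0000, 0).

(-8.0000, 0).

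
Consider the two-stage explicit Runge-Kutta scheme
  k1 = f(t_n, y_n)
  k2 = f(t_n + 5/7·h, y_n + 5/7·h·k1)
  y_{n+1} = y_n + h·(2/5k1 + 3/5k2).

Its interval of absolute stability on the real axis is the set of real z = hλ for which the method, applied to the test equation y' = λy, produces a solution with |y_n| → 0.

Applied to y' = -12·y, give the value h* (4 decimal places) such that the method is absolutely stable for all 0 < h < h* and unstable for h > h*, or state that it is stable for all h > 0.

Set f=λy, z=hλ:
  k1=λy_n ⇒ h·k1=z·y_n;  k2=λ(1+5/7z)y_n ⇒ h·k2=z(1+5/7z)y_n
  y_{n+1}/y_n = 1 + 2/5z + 3/5z(1+5/7z) = 1 + z + 3/7z²
  Hence R(z) = 1 + z + 3/7z².

Need |R(x)|<1, x<0.
x=-1.02: |R|=0.4259
R=1: x+3/7x²=0 ⇒ x=−7/3=-2.3333; min R=1−1/(4·3/7)=0.4167>−1
Confirm numerically:
  x=-2.275: |R|=0.94312 <1
  x=-1.943: |R|=0.67496 <1
  x=-1.839: |R|=0.61039 <1
  x=-1.446: |R|=0.45011 <1
  x=-2.844: |R|=1.62243 >1
  x=-2.725: |R|=1.45741 >1
  x=-2.422: |R|=1.09204 >1
So |R|<1 on (-2.3333, 0).

(-2.3333,0); λ=-12 ⇒ h* = (7/3)/12 = 0.1944.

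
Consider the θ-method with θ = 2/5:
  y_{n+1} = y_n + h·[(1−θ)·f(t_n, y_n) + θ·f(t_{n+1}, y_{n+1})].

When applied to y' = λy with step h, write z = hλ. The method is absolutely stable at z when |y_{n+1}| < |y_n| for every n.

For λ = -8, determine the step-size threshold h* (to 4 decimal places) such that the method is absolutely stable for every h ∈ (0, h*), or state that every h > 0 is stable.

With y'=λy (z=hλ):
  y_{n+1} = y_n + z·[3/5·y_n + 2/5·y_{n+1}] ⇒ (1 − 2/5z)y_{n+1} = (1 + 3/5z)y_n
  ⇒ R(z) = (1 + 3/5z)/(1 − 2/5z).

Boundary: |R(x)|=1, x<0.
x=-1.47: |R|=0.0743
R=−1: 1+3/5x = −1+2/5x ⇒ -1/5x=2 ⇒ x=2/(-1/5)=-10.0000
Confirm numerically:
  x=-9.974: |R|=0.99896 <1
  x=-9.787: |R|=0.99133 <1
  x=-6.892: |R|=0.83454 <1
  x=-6.002: |R|=0.76488 <1
  x=-10.207: |R|=1.00815 >1
  x=-10.082: |R|=1.00326 >1
Stable set (-10.0000, 0).

(-10.0000,0); λ=-8 ⇒ h* = (10)/8 = 1.2500.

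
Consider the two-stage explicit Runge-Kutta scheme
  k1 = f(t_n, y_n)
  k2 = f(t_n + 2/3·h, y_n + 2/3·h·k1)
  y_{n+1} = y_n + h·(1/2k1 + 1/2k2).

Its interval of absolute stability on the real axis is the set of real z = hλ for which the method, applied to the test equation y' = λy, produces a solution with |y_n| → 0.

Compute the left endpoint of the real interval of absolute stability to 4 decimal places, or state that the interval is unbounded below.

Set f=λy, z=hλ:
  k1=λy_n ⇒ h·k1=z·y_n;  k2=λ(1+2/3z)y_n ⇒ h·k2=z(1+2/3z)y_n
  y_{n+1}/y_n = 1 + 1/2z + 1/2z(1+2/3z) = 1 + z + 1/3z²
  R(z) = 1 + z + 1/3z².

Solve |R(x)|<1 on ℝ⁻.
x=-0.83: |R|=0.3996
R=1: x+1/3x²=0 ⇒ x=−3=-3.0000; min R=1−1/(4·1/3)=0.2500>−1
Confirm numerically:
  x=-2.392: |R|=0.51522 <1
  x=-1.804: |R|=0.28081 <1
  x=-1.254: |R|=0.27017 <1
  x=-3.375: |R|=1.42188 >1
  x=-3.257: |R|=1.27902 >1
  x=-3.027: |R|=1.02724 >1
So |R|<1 on (-3.0000, 0).

left endpoint -3.0000.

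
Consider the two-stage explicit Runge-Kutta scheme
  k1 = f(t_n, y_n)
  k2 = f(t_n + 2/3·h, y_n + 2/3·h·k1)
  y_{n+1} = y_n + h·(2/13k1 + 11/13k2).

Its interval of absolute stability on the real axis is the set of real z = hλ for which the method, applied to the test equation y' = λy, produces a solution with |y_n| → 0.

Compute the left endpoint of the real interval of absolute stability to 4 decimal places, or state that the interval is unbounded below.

left endpoint -1.7727.

Test eqn y'=λy, z=hλ:
  k1=λy_n ⇒ h·k1=z·y_n;  k2=λ(1+2/3z)y_n ⇒ h·k2=z(1+2/3z)y_n
  y_{n+1}/y_n = 1 + 2/13z + 11/13z(1+2/3z) = 1 + z + 22/39z²
  R(z) = 1 + z + 22/39z².

Find x<0 with |R(x)|<1.
x=-1.6: |R|=0.8441
R=1: x+22/39x²=0 ⇒ x=−39/22=-1.7727; min R=1−1/(4·22/39)=0.5568>−1
Confirm numerically:
  x=-1.367: |R|=0.68713 <1
  x=-1.251: |R|=0.63182 <1
  x=-0.944: |R|=0.55869 <1
  x=-2.334: |R|=1.73898 >1
  x=-1.901: |R|=1.13755 >1
So |R|<1 on (-1.7727, 0).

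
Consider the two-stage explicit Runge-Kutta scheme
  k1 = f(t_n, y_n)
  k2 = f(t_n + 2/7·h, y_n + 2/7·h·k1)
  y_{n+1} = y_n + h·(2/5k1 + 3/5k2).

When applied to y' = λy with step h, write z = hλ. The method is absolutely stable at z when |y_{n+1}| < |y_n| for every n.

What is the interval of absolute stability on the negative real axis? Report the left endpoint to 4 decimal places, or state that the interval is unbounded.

(-5.8333, 0).

Set f=λy, z=hλ:
  k1=λy_n ⇒ h·k1=z·y_n;  k2=λ(1+2/7z)y_n ⇒ h·k2=z(1+2/7z)y_n
  y_{n+1}/y_n = 1 + 2/5z + 3/5z(1+2/7z) = 1 + z + 6/35z²
  Hence R(z) = 1 + z + 6/35z².

Need |R(x)|<1, x<0.
x=-1.75: |R|=0.2250
R=1: x+6/35x²=0 ⇒ x=−35/6=-5.8333; min R=1−1/(4·6/35)=-0.4583>−1
Confirm numerically:
  x=-5.039: |R|=0.31383 <1
  x=-4.922: |R|=0.23104 <1
  x=-2.658: |R|=0.44686 <1
  x=-2.342: |R|=0.40172 <1
  x=-6.084: |R|=1.26144 >1
  x=-6.027: |R|=1.20010 >1
  x=-5.986: |R|=1.15666 >1
So |R|<1 on (-5.8333, 0).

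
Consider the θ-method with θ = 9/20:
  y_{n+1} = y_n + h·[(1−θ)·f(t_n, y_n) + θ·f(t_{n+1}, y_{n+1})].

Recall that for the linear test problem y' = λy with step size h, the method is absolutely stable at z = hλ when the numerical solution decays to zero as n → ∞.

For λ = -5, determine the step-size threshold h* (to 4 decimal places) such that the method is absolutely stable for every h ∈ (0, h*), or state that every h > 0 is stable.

Test eqn y'=λy, z=hλ:
  y_{n+1} = y_n + z·[11/20·y_n + 9/20·y_{n+1}] ⇒ (1 − 9/20z)y_{n+1} = (1 + 11/20z)y_n
  so R(z) = (1 + 11/20z)/(1 − 9/20z).

Boundary: |R(x)|=1, x<0.
x=-1.7: |R|=0.0368
R=−1: 1+11/20x = −1+9/20x ⇒ -1/10x=2 ⇒ x=2/(-1/10)=-20.0000
Confirm numerically:
  x=-17.212: |R|=0.96812 <1
  x=-14.861: |R|=0.93315 <1
  x=-8.909: |R|=0.77858 <1
  x=-20.397: |R|=1.00390 >1
  x=-20.382: |R|=1.00376 >1
  x=-20.075: |R|=1.00075 >1
Interval (-20.0000, 0).

(-20.0000,0); λ=-5 ⇒ h* = (20)/5 = 4.0000.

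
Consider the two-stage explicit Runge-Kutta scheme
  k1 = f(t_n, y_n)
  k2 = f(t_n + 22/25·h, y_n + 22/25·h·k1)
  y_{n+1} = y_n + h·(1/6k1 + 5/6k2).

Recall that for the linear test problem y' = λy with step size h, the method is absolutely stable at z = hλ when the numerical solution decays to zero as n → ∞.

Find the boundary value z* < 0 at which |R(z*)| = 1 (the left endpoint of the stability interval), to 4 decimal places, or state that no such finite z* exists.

left endpoint -1.3636.

Test eqn y'=λy, z=hλ:
  k1=λy_n ⇒ h·k1=z·y_n;  k2=λ(1+22/25z)y_n ⇒ h·k2=z(1+22/25z)y_n
  y_{n+1}/y_n = 1 + 1/6z + 5/6z(1+22/25z) = 1 + z + 11/15z²
  ⇒ R(z) = 1 + z + 11/15z².

Need |R(x)|<1, x<0.
x=-1.03: |R|=0.7480
R=1: x+11/15x²=0 ⇒ x=−15/11=-1.3636; min R=1−1/(4·11/15)=0.6591>−1
Confirm numerically:
  x=-1.020: |R|=0.74296 <1
  x=-1.016: |R|=0.74099 <1
  x=-0.816: |R|=0.67229 <1
  x=-1.891: |R|=1.73131 >1
  x=-1.736: |R|=1.47404 >1
  x=-1.408: |R|=1.04581 >1
Interval (-1.3636, 0).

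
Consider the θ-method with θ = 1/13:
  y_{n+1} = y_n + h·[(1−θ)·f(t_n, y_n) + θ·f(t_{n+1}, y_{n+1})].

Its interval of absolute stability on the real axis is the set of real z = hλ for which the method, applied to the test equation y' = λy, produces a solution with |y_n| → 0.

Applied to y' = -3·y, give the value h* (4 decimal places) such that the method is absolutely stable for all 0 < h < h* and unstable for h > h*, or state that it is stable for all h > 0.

With y'=λy (z=hλ):
  y_{n+1} = y_n + z·[12/13·y_n + 1/13·y_{n+1}] ⇒ (1 − 1/13z)y_{n+1} = (1 + 12/13z)y_n
  R(z) = (1 + 12/13z)/(1 − 1/13z).

Solve |R(x)|<1 on ℝ⁻.
x=-0.42: |R|=0.5931
R=−1: 1+12/13x = −1+1/13x ⇒ -11/13x=2 ⇒ x=2/(-11/13)=-2.3636
Confirm numerically:
  x=-1.840: |R|=0.61186 <1
  x=-1.456: |R|=0.30935 <1
  x=-1.421: |R|=0.28098 <1
  x=-1.231: |R|=0.12452 <1
  x=-2.881: |R|=1.35835 >1
  x=-2.646: |R|=1.19852 >1
  x=-2.633: |R|=1.18953 >1
So |R|<1 on (-2.3636, 0).

(-2.3636,0); λ=-3 ⇒ h* = (26/11)/3 = 0.7879.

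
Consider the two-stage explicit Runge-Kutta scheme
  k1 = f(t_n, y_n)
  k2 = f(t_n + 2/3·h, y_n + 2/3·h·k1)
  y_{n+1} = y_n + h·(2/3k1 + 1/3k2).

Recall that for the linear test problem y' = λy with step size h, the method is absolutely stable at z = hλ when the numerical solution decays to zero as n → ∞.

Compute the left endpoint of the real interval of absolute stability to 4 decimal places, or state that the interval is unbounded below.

left endpoint -4.5000.

With y'=λy (z=hλ):
  k1=λy_n ⇒ h·k1=z·y_n;  k2=λ(1+2/3z)y_n ⇒ h·k2=z(1+2/3z)y_n
  y_{n+1}/y_n = 1 + 2/3z + 1/3z(1+2/3z) = 1 + z + 2/9z²
  Hence R(z) = 1 + z + 2/9z².

Solve |R(x)|<1 on ℝ⁻.
x=-1.07: |R|=0.1844
R=1: x+2/9x²=0 ⇒ x=−9/2=-4.5000; min R=1−1/(4·2/9)=-0.1250>−1
Confirm numerically:
  x=-3.850: |R|=0.44389 <1
  x=-3.587: |R|=0.27224 <1
  x=-2.953: |R|=0.01518 <1
  x=-5.045: |R|=1.61101 >1
  x=-4.867: |R|=1.39693 >1
  x=-4.857: |R|=1.38532 >1
So |R|<1 on (-4.5000, 0).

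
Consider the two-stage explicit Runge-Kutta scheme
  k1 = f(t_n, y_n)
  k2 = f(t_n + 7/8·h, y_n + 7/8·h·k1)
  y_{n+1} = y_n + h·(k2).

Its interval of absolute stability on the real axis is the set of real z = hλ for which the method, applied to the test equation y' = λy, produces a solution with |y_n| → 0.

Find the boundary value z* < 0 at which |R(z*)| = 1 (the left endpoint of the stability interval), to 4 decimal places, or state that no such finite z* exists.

z* = -1.1429.

With y'=λy (z=hλ):
  k1=λy_n ⇒ h·k1=z·y_n;  k2=λ(1+7/8z)y_n ⇒ h·k2=z(1+7/8z)y_n
  y_{n+1}/y_n = 1 + z(1+7/8z) = 1 + z + 7/8z²
  so R(z) = 1 + z + 7/8z².

Boundary: |R(x)|=1, x<0.
x=-1.56: |R|=1.5694
R=1: x+7/8x²=0 ⇒ x=−8/7=-1.1429; min R=1−1/(4·7/8)=0.7143>−1
Confirm numerically:
  x=-1.024: |R|=0.89350 <1
  x=-0.746: |R|=0.74095 <1
  x=-0.503: |R|=0.71838 <1
  x=-1.391: |R|=1.30202 >1
  x=-1.306: |R|=1.18643 >1
Interval (-1.1429, 0).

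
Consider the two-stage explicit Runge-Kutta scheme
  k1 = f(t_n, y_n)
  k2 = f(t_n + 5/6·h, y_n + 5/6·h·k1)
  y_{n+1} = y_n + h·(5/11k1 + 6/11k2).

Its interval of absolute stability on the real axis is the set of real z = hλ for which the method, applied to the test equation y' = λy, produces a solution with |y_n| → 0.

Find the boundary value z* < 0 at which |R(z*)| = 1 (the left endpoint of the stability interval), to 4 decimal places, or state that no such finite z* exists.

z* = -2.2000.

On y'=λy, z=hλ:
  k1=λy_n ⇒ h·k1=z·y_n;  k2=λ(1+5/6z)y_n ⇒ h·k2=z(1+5/6z)y_n
  y_{n+1}/y_n = 1 + 5/11z + 6/11z(1+5/6z) = 1 + z + 5/11z²
  Hence R(z) = 1 + z + 5/11z².

Find x<0 with |R(x)|<1.
x=-1.63: |R|=0.5777
R=1: x+5/11x²=0 ⇒ x=−11/5=-2.2000; min R=1−1/(4·5/11)=0.4500>−1
Confirm numerically:
  x=-2.079: |R|=0.88566 <1
  x=-1.611: |R|=0.56869 <1
  x=-1.279: |R|=0.46456 <1
  x=-1.175: |R|=0.45256 <1
  x=-2.701: |R|=1.61509 >1
  x=-2.602: |R|=1.47546 >1
  x=-2.320: |R|=1.12655 >1
So |R|<1 on (-2.2000, 0).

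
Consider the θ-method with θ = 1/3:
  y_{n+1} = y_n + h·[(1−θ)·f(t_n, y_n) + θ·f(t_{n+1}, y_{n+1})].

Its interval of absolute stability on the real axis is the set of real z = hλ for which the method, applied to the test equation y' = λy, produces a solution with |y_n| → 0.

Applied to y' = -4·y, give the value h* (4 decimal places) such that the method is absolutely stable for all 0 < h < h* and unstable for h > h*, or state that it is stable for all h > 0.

(-6.0000,0); λ=-4 ⇒ h* = (6)/4 = 1.5000.

With y'=λy (z=hλ):
  y_{n+1} = y_n + z·[2/3·y_n + 1/3·y_{n+1}] ⇒ (1 − 1/3z)y_{n+1} = (1 + 2/3z)y_n
  R(z) = (1 + 2/3z)/(1 − 1/3z).

Solve |R(x)|<1 on ℝ⁻.
x=-1.66: |R|=0.0687
R=−1: 1+2/3x = −1+1/3x ⇒ -1/3x=2 ⇒ x=2/(-1/3)=-6.0000
Confirm numerically:
  x=-3.851: |R|=0.68632 <1
  x=-3.711: |R|=0.65892 <1
  x=-3.145: |R|=0.53539 <1
  x=-6.457: |R|=1.04832 >1
  x=-6.111: |R|=1.01218 >1
Interval (-6.0000, 0).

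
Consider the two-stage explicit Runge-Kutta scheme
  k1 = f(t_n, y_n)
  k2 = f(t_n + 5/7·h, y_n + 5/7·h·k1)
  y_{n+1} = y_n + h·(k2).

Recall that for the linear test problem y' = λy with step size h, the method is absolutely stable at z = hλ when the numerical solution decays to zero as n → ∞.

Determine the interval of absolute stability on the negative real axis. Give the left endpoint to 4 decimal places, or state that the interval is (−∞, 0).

z∈(-1.4000,0).

On y'=λy, z=hλ:
  k1=λy_n ⇒ h·k1=z·y_n;  k2=λ(1+5/7z)y_n ⇒ h·k2=z(1+5/7z)y_n
  y_{n+1}/y_n = 1 + z(1+5/7z) = 1 + z + 5/7z²
  ⇒ R(z) = 1 + z + 5/7z².

Boundary: |R(x)|=1, x<0.
x=-1.47: |R|=1.0735
R=1: x+5/7x²=0 ⇒ x=−7/5=-1.4000; min R=1−1/(4·5/7)=0.6500>−1
Confirm numerically:
  x=-1.166: |R|=0.80511 <1
  x=-1.080: |R|=0.75314 <1
  x=-0.573: |R|=0.66152 <1
  x=-1.711: |R|=1.38009 >1
  x=-1.648: |R|=1.29193 >1
Stable set (-1.4000, 0).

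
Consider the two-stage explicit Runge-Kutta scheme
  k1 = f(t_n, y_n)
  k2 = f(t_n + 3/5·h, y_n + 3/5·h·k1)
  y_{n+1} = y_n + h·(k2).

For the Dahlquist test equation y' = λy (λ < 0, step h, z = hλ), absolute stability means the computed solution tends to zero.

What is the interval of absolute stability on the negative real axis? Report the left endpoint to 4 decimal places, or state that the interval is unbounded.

With y'=λy (z=hλ):
  k1=λy_n ⇒ h·k1=z·y_n;  k2=λ(1+3/5z)y_n ⇒ h·k2=z(1+3/5z)y_n
  y_{n+1}/y_n = 1 + z(1+3/5z) = 1 + z + 3/5z²
  so R(z) = 1 + z + 3/5z².

Need |R(x)|<1, x<0.
x=-1.29: |R|=0.7085
R=1: x+3/5x²=0 ⇒ x=−5/3=-1.6667; min R=1−1/(4·3/5)=0.5833>−1
Confirm numerically:
  x=-1.390: |R|=0.76926 <1
  x=-0.967: |R|=0.59405 <1
  x=-0.940: |R|=0.59016 <1
  x=-2.182: |R|=1.67467 >1
  x=-2.056: |R|=1.48028 >1
  x=-1.939: |R|=1.31683 >1
So |R|<1 on (-1.6667, 0).

z∈(-1.6667,0).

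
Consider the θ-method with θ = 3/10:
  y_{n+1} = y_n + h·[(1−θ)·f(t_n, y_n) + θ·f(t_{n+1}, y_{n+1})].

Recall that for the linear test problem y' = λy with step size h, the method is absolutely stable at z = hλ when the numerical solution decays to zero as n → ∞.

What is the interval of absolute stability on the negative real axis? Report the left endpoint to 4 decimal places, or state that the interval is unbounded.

Set f=λy, z=hλ:
  y_{n+1} = y_n + z·[7/10·y_n + 3/10·y_{n+1}] ⇒ (1 − 3/10z)y_{n+1} = (1 + 7/10z)y_n
  R(z) = (1 + 7/10z)/(1 − 3/10z).

Find x<0 with |R(x)|<1.
x=-1.57: |R|=0.0673
R=−1: 1+7/10x = −1+3/10x ⇒ -2/5x=2 ⇒ x=2/(-2/5)=-5.0000
Confirm numerically:
  x=-4.244: |R|=0.86697 <1
  x=-3.121: |R|=0.61184 <1
  x=-2.741: |R|=0.50414 <1
  x=-5.294: |R|=1.04544 >1
  x=-5.050: |R|=1.00795 >1
Stable set (-5.0000, 0).

z∈(-5.0000,0).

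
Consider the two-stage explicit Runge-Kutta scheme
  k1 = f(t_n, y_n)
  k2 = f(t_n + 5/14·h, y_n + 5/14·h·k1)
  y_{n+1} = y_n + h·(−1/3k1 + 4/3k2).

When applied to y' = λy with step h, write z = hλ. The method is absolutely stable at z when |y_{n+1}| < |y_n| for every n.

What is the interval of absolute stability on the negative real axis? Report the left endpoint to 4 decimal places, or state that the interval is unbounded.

z∈(-2.1000,0).

With y'=λy (z=hλ):
  k1=λy_n ⇒ h·k1=z·y_n;  k2=λ(1+5/14z)y_n ⇒ h·k2=z(1+5/14z)y_n
  y_{n+1}/y_n = 1 − 1/3z + 4/3z(1+5/14z) = 1 + z + 10/21z²
  ⇒ R(z) = 1 + z + 10/21z².

Find x<0 with |R(x)|<1.
x=-1.42: |R|=0.5402
R=1: x+10/21x²=0 ⇒ x=−21/10=-2.1000; min R=1−1/(4·10/21)=0.4750>−1
Confirm numerically:
  x=-1.866: |R|=0.79207 <1
  x=-1.836: |R|=0.76919 <1
  x=-1.449: |R|=0.55081 <1
  x=-1.379: |R|=0.52654 <1
  x=-2.578: |R|=1.58680 >1
  x=-2.340: |R|=1.26743 >1
So |R|<1 on (-2.1000, 0).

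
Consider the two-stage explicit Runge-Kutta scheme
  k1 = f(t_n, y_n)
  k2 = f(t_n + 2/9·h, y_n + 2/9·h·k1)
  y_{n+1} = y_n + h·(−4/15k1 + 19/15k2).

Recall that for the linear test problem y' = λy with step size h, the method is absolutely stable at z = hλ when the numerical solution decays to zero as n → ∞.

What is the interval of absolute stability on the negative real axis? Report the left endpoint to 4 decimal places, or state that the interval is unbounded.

On y'=λy, z=hλ:
  k1=λy_n ⇒ h·k1=z·y_n;  k2=λ(1+2/9z)y_n ⇒ h·k2=z(1+2/9z)y_n
  y_{n+1}/y_n = 1 − 4/15z + 19/15z(1+2/9z) = 1 + z + 38/135z²
  Hence R(z) = 1 + z + 38/135z².

Solve |R(x)|<1 on ℝ⁻.
x=-1.8: |R|=0.1120
R=1: x+38/135x²=0 ⇒ x=−135/38=-3.5526; min R=1−1/(4·38/135)=0.1118>−1
Confirm numerically:
  x=-3.441: |R|=0.89188 <1
  x=-2.826: |R|=0.42199 <1
  x=-2.604: |R|=0.30467 <1
  x=-1.436: |R|=0.14444 <1
  x=-3.982: |R|=1.48126 >1
  x=-3.913: |R|=1.39692 >1
  x=-3.590: |R|=1.03776 >1
Interval (-3.5526, 0).

(-3.5526, 0).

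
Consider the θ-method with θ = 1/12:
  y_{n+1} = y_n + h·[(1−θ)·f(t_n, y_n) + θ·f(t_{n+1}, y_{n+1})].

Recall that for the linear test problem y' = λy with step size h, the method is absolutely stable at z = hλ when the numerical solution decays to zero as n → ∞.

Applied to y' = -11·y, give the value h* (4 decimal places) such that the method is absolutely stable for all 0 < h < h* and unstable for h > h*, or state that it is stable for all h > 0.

(-2.4000,0); λ=-11 ⇒ h* = (12/5)/11 = 0.2182.

On y'=λy, z=hλ:
  y_{n+1} = y_n + z·[11/12·y_n + 1/12·y_{n+1}] ⇒ (1 − 1/12z)y_{n+1} = (1 + 11/12z)y_n
  ⇒ R(z) = (1 + 11/12z)/(1 − 1/12z).

Find x<0 with |R(x)|<1.
x=-0.81: |R|=0.2412
R=−1: 1+11/12x = −1+1/12x ⇒ -5/6x=2 ⇒ x=2/(-5/6)=-2.4000
Confirm numerically:
  x=-1.964: |R|=0.68777 <1
  x=-1.882: |R|=0.62685 <1
  x=-1.150: |R|=0.04943 <1
  x=-2.821: |R|=1.28406 >1
  x=-2.479: |R|=1.05456 >1
Interval (-2.4000, 0).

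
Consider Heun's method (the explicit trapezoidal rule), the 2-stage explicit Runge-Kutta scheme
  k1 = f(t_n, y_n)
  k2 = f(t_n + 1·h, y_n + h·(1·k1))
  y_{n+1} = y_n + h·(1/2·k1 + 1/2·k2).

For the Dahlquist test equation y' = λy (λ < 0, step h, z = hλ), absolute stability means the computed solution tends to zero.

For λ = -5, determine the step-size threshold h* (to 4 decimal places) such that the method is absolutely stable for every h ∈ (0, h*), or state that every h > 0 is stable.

With y'=λy (z=hλ):
  order 2, 2-stage ⇒ R(z)=1+z+z^2/2
  (e.g. R(-0.83)=0.51445, |R|=0.51445)

Need |R(x)|<1, x<0.
x=-0.83: |R|=0.5145
|R(-2.22)|=1.2442 |R(-1.75)|=0.7812 |R(-1.04)|=0.5008
Bisect:
  x_lo=-2.7420 |R|=2.0173  x_hi=-0.2168 |R|=0.8067
  mid=-1.47941 |R|=0.61492 →hi
  mid=-2.11072 |R|=1.11685 →lo
  mid=-1.79506 |R|=0.81606 →hi
  mid=-1.95289 |R|=0.95400 →hi
  mid=-2.03180 |R|=1.03231 →lo
  mid=-1.99235 |R|=0.99238 →hi
  mid=-2.01208 |R|=1.01215 →lo
  mid=-2.00221 |R|=1.00221 →lo
  mid=-1.99728 |R|=0.99728 →hi
  ...
  [-2.00005,-1.99990] ⇒ x*=-2.0000
So |R|<1 on (-2.0000, 0).

(-2.0000,0); λ=-5 ⇒ h* = 0.4000.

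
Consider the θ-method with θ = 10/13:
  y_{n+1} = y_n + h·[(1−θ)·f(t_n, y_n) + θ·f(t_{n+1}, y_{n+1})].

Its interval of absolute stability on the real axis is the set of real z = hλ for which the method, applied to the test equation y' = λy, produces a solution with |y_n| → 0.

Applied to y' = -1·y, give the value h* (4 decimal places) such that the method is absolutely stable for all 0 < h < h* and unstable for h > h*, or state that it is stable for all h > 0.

(−∞, 0) — no finite endpoint. Any h>0 works for λ=-1.

With y'=λy (z=hλ):
  y_{n+1} = y_n + z·[3/13·y_n + 10/13·y_{n+1}] ⇒ (1 − 10/13z)y_{n+1} = (1 + 3/13z)y_n
  R(z) = (1 + 3/13z)/(1 − 10/13z).

Need |R(x)|<1, x<0.
x=-1.08: |R|=0.4101
x=-2: |R|=0.2121
x=-10: |R|=0.1504
x=-100: |R|=0.2833
θ=10/13≥1/2 ⇒ |1+3/13x|<|1−10/13x| ∀x<0 ⇒ interval (−∞,0).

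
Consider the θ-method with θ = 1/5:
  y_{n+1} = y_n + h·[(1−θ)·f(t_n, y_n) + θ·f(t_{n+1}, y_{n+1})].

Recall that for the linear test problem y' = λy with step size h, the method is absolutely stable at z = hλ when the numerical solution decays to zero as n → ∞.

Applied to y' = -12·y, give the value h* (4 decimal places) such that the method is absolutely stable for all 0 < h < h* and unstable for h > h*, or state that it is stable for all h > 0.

Test eqn y'=λy, z=hλ:
  y_{n+1} = y_n + z·[4/5·y_n + 1/5·y_{n+1}] ⇒ (1 − 1/5z)y_{n+1} = (1 + 4/5z)y_n
  R(z) = (1 + 4/5z)/(1 − 1/5z).

Need |R(x)|<1, x<0.
x=-0.66: |R|=0.4170
R=−1: 1+4/5x = −1+1/5x ⇒ -3/5x=2 ⇒ x=2/(-3/5)=-3.3333
Confirm numerically:
  x=-2.802: |R|=0.79569 <1
  x=-2.763: |R|=0.77960 <1
  x=-2.717: |R|=0.76040 <1
  x=-1.713: |R|=0.27588 <1
  x=-3.867: |R|=1.18056 >1
  x=-3.566: |R|=1.08148 >1
So |R|<1 on (-3.3333, 0).

(-3.3333,0); λ=-12 ⇒ h* = (10/3)/12 = 0.2778.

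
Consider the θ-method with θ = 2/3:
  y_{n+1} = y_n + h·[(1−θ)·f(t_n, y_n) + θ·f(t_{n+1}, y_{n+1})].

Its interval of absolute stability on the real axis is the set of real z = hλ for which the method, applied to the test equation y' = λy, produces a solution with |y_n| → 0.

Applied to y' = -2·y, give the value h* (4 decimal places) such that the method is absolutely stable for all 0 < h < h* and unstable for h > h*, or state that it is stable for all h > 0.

interval (−∞, 0). Any h>0 works for λ=-2.

On y'=λy, z=hλ:
  y_{n+1} = y_n + z·[1/3·y_n + 2/3·y_{n+1}] ⇒ (1 − 2/3z)y_{n+1} = (1 + 1/3z)y_n
  Hence R(z) = (1 + 1/3z)/(1 − 2/3z).

Solve |R(x)|<1 on ℝ⁻.
x=-0.42: |R|=0.6719
x=-2: |R|=0.1429
x=-10: |R|=0.3043
x=-100: |R|=0.4778
θ=2/3≥1/2 ⇒ |1+1/3x|<|1−2/3x| ∀x<0 ⇒ interval (−∞,0).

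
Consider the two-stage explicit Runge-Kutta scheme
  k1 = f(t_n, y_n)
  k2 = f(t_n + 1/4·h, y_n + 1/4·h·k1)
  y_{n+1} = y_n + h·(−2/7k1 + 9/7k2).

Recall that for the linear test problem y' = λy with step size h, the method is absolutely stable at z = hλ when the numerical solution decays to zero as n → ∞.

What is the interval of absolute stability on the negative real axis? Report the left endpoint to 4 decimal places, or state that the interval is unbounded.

z∈(-3.1111,0).

Test eqn y'=λy, z=hλ:
  k1=λy_n ⇒ h·k1=z·y_n;  k2=λ(1+1/4z)y_n ⇒ h·k2=z(1+1/4z)y_n
  y_{n+1}/y_n = 1 − 2/7z + 9/7z(1+1/4z) = 1 + z + 9/28z²
  R(z) = 1 + z + 9/28z².

Need |R(x)|<1, x<0.
x=-0.35: |R|=0.6894
R=1: x+9/28x²=0 ⇒ x=−28/9=-3.1111; min R=1−1/(4·9/28)=0.2222>−1
Confirm numerically:
  x=-2.822: |R|=0.73776 <1
  x=-1.711: |R|=0.22999 <1
  x=-1.680: |R|=0.22720 <1
  x=-3.550: |R|=1.50080 >1
  x=-3.482: |R|=1.41510 >1
Interval (-3.1111, 0).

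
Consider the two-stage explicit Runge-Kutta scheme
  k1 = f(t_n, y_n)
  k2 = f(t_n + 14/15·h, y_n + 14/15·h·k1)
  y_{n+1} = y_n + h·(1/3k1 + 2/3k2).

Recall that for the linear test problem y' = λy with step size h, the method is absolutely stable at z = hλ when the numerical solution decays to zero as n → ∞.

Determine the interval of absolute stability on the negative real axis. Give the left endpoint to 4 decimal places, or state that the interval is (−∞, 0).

(-1.6071, 0).

With y'=λy (z=hλ):
  k1=λy_n ⇒ h·k1=z·y_n;  k2=λ(1+14/15z)y_n ⇒ h·k2=z(1+14/15z)y_n
  y_{n+1}/y_n = 1 + 1/3z + 2/3z(1+14/15z) = 1 + z + 28/45z²
  Hence R(z) = 1 + z + 28/45z².

Solve |R(x)|<1 on ℝ⁻.
x=-0.46: |R|=0.6717
R=1: x+28/45x²=0 ⇒ x=−45/28=-1.6071; min R=1−1/(4·28/45)=0.5982>−1
Confirm numerically:
  x=-1.189: |R|=0.69065 <1
  x=-1.176: |R|=0.68452 <1
  x=-0.744: |R|=0.60042 <1
  x=-0.652: |R|=0.61251 <1
  x=-1.992: |R|=1.47702 >1
  x=-1.873: |R|=1.30984 >1
Interval (-1.6071, 0).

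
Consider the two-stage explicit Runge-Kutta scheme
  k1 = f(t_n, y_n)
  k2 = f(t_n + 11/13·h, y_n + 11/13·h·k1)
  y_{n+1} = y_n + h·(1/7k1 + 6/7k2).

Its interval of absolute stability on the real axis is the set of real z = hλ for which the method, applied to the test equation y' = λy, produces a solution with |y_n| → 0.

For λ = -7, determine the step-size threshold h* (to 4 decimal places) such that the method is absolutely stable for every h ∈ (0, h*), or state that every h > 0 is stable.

On y'=λy, z=hλ:
  k1=λy_n ⇒ h·k1=z·y_n;  k2=λ(1+11/13z)y_n ⇒ h·k2=z(1+11/13z)y_n
  y_{n+1}/y_n = 1 + 1/7z + 6/7z(1+11/13z) = 1 + z + 66/91z²
  Hence R(z) = 1 + z + 66/91z².

Boundary: |R(x)|=1, x<0.
x=-1.47: |R|=1.0972
R=1: x+66/91x²=0 ⇒ x=−91/66=-1.3788; min R=1−1/(4·66/91)=0.6553>−1
Confirm numerically:
  x=-1.341: |R|=0.96325 <1
  x=-1.274: |R|=0.90318 <1
  x=-0.679: |R|=0.65538 <1
  x=-0.575: |R|=0.66479 <1
  x=-1.634: |R|=1.30245 >1
  x=-1.488: |R|=1.11786 >1
  x=-1.482: |R|=1.11094 >1
Interval (-1.3788, 0).

(-1.3788,0); λ=-7 ⇒ h* = (91/66)/7 = 0.1970.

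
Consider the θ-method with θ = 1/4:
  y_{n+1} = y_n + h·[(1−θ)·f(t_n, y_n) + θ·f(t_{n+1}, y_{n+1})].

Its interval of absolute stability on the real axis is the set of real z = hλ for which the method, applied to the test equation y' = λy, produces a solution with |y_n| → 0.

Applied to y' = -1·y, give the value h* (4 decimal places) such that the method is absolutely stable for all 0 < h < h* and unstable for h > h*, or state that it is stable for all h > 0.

(-4.0000,0); λ=-1 ⇒ h* = (4)/1 = 4.0000.

On y'=λy, z=hλ:
  y_{n+1} = y_n + z·[3/4·y_n + 1/4·y_{n+1}] ⇒ (1 − 1/4z)y_{n+1} = (1 + 3/4z)y_n
  R(z) = (1 + 3/4z)/(1 − 1/4z).

Need |R(x)|<1, x<0.
x=-0.36: |R|=0.6697
R=−1: 1+3/4x = −1+1/4x ⇒ -1/2x=2 ⇒ x=2/(-1/2)=-4.0000
Confirm numerically:
  x=-3.857: |R|=0.96360 <1
  x=-3.341: |R|=0.82046 <1
  x=-3.056: |R|=0.73243 <1
  x=-2.626: |R|=0.58527 <1
  x=-4.311: |R|=1.07484 >1
  x=-4.193: |R|=1.04711 >1
Interval (-4.0000, 0).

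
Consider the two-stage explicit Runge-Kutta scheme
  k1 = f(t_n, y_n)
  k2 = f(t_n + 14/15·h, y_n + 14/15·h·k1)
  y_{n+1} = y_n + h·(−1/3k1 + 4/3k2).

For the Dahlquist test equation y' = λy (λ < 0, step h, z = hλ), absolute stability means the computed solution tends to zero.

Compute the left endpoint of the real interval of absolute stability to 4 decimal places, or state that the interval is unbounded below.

left endpoint -0.8036.

On y'=λy, z=hλ:
  k1=λy_n ⇒ h·k1=z·y_n;  k2=λ(1+14/15z)y_n ⇒ h·k2=z(1+14/15z)y_n
  y_{n+1}/y_n = 1 − 1/3z + 4/3z(1+14/15z) = 1 + z + 56/45z²
  Hence R(z) = 1 + z + 56/45z².

Find x<0 with |R(x)|<1.
x=-1.16: |R|=1.5145
R=1: x+56/45x²=0 ⇒ x=−45/56=-0.8036; min R=1−1/(4·56/45)=0.7991>−1
Confirm numerically:
  x=-0.508: |R|=0.81315 <1
  x=-0.397: |R|=0.79914 <1
  x=-1.226: |R|=1.64449 >1
  x=-0.997: |R|=1.23999 >1
Stable set (-0.8036, 0).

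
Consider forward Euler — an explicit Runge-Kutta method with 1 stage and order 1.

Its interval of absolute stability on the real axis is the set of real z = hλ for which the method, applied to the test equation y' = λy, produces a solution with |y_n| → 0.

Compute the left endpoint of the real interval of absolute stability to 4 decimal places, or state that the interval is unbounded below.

Set f=λy, z=hλ:
  order 1, 1-stage ⇒ R(z)=1+z
  (e.g. R(-0.58)=0.42000, |R|=0.42000)

Find x<0 with |R(x)|<1.
x=-0.58: |R|=0.4200
|R(-0.9)|=0.1000 |R(-0.68)|=0.3200 |R(-0.65)|=0.3500
Bisect:
  x_lo=-2.3262 |R|=1.3262  x_hi=-0.0615 |R|=0.9385
  mid=-1.19386 |R|=0.19386 →hi
  mid=-1.76001 |R|=0.76001 →hi
  mid=-2.04309 |R|=1.04309 →lo
  mid=-1.90155 |R|=0.90155 →hi
  mid=-1.97232 |R|=0.97232 →hi
  mid=-2.00770 |R|=1.00770 →lo
  mid=-1.99001 |R|=0.99001 →hi
  mid=-1.99886 |R|=0.99886 →hi
  ...
  [-2.00010,-1.99996] ⇒ x*=-2.0000
Interval (-2.0000, 0).

left endpoint -2.0000.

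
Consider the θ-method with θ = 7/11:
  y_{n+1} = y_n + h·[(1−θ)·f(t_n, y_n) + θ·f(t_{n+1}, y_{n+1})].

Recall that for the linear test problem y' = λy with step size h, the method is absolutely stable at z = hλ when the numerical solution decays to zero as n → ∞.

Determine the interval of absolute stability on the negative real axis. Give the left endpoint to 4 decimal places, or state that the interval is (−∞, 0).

On y'=λy, z=hλ:
  y_{n+1} = y_n + z·[4/11·y_n + 7/11·y_{n+1}] ⇒ (1 − 7/11z)y_{n+1} = (1 + 4/11z)y_n
  Hence R(z) = (1 + 4/11z)/(1 − 7/11z).

Solve |R(x)|<1 on ℝ⁻.
x=-1.75: |R|=0.1720
x=-2: |R|=0.1200
x=-10: |R|=0.3580
x=-100: |R|=0.5471
θ=7/11≥1/2 ⇒ |1+4/11x|<|1−7/11x| ∀x<0 ⇒ unbounded interval.

unbounded; (−∞, 0).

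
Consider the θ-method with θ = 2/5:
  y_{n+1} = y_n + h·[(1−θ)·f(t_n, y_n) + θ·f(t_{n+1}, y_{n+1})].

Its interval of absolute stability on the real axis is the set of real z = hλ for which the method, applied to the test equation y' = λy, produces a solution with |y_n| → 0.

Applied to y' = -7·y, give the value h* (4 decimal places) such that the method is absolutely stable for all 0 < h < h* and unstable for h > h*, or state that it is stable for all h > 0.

On y'=λy, z=hλ:
  y_{n+1} = y_n + z·[3/5·y_n + 2/5·y_{n+1}] ⇒ (1 − 2/5z)y_{n+1} = (1 + 3/5z)y_n
  Hence R(z) = (1 + 3/5z)/(1 − 2/5z).

Boundary: |R(x)|=1, x<0.
x=-0.49: |R|=0.5903
R=−1: 1+3/5x = −1+2/5x ⇒ -1/5x=2 ⇒ x=2/(-1/5)=-10.0000
Confirm numerically:
  x=-9.319: |R|=0.97119 <1
  x=-7.573: |R|=0.87953 <1
  x=-5.203: |R|=0.68863 <1
  x=-5.011: |R|=0.66789 <1
  x=-10.469: |R|=1.01808 >1
  x=-10.389: |R|=1.01509 >1
  x=-10.254: |R|=1.00996 >1
So |R|<1 on (-10.0000, 0).

(-10.0000,0); λ=-7 ⇒ h* = (10)/7 = 1.4286.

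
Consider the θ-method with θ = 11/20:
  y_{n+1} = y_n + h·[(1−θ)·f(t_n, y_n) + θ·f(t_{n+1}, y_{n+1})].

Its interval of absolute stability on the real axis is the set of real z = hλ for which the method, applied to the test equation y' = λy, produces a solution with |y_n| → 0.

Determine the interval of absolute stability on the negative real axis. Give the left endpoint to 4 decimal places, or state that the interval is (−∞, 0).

With y'=λy (z=hλ):
  y_{n+1} = y_n + z·[9/20·y_n + 11/20·y_{n+1}] ⇒ (1 − 11/20z)y_{n+1} = (1 + 9/20z)y_n
  ⇒ R(z) = (1 + 9/20z)/(1 − 11/20z).

Solve |R(x)|<1 on ℝ⁻.
x=-1.58: |R|=0.1546
x=-2: |R|=0.0476
x=-10: |R|=0.5385
x=-100: |R|=0.7857
θ=11/20≥1/2 ⇒ |1+9/20x|<|1−11/20x| ∀x<0 ⇒ unbounded interval.

interval (−∞, 0).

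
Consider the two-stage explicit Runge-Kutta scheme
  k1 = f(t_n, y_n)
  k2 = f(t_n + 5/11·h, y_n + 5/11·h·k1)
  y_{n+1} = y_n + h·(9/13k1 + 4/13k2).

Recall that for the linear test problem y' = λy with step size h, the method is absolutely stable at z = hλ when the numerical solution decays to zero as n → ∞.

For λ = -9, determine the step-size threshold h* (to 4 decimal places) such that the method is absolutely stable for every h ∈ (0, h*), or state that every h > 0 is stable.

(-7.1500,0); λ=-9 ⇒ h* = (143/20)/9 = 0.7944.

Test eqn y'=λy, z=hλ:
  k1=λy_n ⇒ h·k1=z·y_n;  k2=λ(1+5/11z)y_n ⇒ h·k2=z(1+5/11z)y_n
  y_{n+1}/y_n = 1 + 9/13z + 4/13z(1+5/11z) = 1 + z + 20/143z²
  ⇒ R(z) = 1 + z + 20/143z².

Find x<0 with |R(x)|<1.
x=-1.45: |R|=0.1559
R=1: x+20/143x²=0 ⇒ x=−143/20=-7.1500; min R=1−1/(4·20/143)=-0.7875>−1
Confirm numerically:
  x=-7.012: |R|=0.86466 <1
  x=-5.396: |R|=0.32372 <1
  x=-4.498: |R|=0.66835 <1
  x=-3.569: |R|=0.78749 <1
  x=-7.736: |R|=1.63403 >1
  x=-7.417: |R|=1.27697 >1
So |R|<1 on (-7.1500, 0).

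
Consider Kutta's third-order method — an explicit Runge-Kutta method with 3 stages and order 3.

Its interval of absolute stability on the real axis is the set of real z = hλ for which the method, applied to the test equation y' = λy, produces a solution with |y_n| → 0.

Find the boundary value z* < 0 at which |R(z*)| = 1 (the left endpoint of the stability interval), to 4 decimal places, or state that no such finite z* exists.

Set f=λy, z=hλ:
  order 3, 3-stage ⇒ R(z)=1+z+z^2/2+z^3/6
  (e.g. R(-0.8)=0.43467, |R|=0.43467)

Solve |R(x)|<1 on ℝ⁻.
x=-0.8: |R|=0.4347
|R(-2.23)|=0.5918 |R(-1.56)|=0.0241 |R(-0.63)|=0.5268
Bisect:
  x_lo=-3.0982 |R|=2.2553  x_hi=-0.3115 |R|=0.7320
  mid=-1.70483 |R|=0.07744 →hi
  mid=-2.40151 |R|=0.82624 →hi
  mid=-2.74985 |R|=1.43460 →lo
  mid=-2.57568 |R|=1.10652 →lo
  mid=-2.48860 |R|=0.96073 →hi
  mid=-2.53214 |R|=1.03217 →lo
  mid=-2.51037 |R|=0.99610 →hi
  mid=-2.52125 |R|=1.01405 →lo
  mid=-2.51581 |R|=1.00505 →lo
  mid=-2.51309 |R|=1.00057 →lo
  ...
  [-2.51275,-2.51258] ⇒ x*=-2.5127
Stable set (-2.5127, 0).

left endpoint -2.5127.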